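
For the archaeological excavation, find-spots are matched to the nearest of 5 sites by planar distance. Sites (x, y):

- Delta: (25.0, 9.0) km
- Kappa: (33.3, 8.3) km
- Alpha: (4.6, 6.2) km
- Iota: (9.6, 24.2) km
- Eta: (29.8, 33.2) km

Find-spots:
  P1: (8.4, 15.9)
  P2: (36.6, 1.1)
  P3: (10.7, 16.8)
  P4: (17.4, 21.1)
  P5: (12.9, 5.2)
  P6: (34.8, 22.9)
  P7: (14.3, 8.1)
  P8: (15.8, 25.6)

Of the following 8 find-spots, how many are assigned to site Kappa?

P1 → Iota
P2 → Kappa
P3 → Iota
P4 → Iota
P5 → Alpha
P6 → Eta
P7 → Alpha
P8 → Iota
1 of the 8 goes to Kappa.

1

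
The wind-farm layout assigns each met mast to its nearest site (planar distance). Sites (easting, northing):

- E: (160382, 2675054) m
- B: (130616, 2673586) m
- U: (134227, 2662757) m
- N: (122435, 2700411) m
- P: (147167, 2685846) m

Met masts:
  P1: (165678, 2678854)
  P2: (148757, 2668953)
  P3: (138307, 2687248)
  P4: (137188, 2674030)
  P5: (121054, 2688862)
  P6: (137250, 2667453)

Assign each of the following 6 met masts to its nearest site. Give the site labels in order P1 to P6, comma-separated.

E, E, P, B, N, U

P1 → E (d²=42487616.00)
P2 → E (d²=172362826.00)
P3 → P (d²=80465204.00)
P4 → B (d²=43388320.00)
P5 → N (d²=135286562.00)
P6 → U (d²=31190945.00)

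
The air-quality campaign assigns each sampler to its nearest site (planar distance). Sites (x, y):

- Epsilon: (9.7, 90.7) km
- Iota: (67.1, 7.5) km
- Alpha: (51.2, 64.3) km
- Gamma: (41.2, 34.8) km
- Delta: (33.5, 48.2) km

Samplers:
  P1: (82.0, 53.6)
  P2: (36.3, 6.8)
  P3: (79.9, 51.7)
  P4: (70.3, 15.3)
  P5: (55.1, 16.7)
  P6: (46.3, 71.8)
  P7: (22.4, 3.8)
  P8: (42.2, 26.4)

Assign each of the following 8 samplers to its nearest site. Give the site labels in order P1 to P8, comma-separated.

P1 → Alpha (d²=1063.13)
P2 → Gamma (d²=808.01)
P3 → Alpha (d²=982.45)
P4 → Iota (d²=71.08)
P5 → Iota (d²=228.64)
P6 → Alpha (d²=80.26)
P7 → Gamma (d²=1314.44)
P8 → Gamma (d²=71.56)

Alpha, Gamma, Alpha, Iota, Iota, Alpha, Gamma, Gamma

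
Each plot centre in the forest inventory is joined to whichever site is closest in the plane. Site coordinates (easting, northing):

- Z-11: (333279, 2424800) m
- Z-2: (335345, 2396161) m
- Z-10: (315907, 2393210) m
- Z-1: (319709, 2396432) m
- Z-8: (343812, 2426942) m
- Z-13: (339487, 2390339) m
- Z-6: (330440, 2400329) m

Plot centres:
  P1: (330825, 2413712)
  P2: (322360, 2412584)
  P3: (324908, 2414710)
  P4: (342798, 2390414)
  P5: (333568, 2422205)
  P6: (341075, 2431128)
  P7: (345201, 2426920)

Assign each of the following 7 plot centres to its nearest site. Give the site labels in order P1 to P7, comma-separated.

P1 → Z-11 (d²=128965860.00)
P2 → Z-6 (d²=215471425.00)
P3 → Z-11 (d²=171881741.00)
P4 → Z-13 (d²=10968346.00)
P5 → Z-11 (d²=6817546.00)
P6 → Z-8 (d²=25013765.00)
P7 → Z-8 (d²=1929805.00)

Z-11, Z-6, Z-11, Z-13, Z-11, Z-8, Z-8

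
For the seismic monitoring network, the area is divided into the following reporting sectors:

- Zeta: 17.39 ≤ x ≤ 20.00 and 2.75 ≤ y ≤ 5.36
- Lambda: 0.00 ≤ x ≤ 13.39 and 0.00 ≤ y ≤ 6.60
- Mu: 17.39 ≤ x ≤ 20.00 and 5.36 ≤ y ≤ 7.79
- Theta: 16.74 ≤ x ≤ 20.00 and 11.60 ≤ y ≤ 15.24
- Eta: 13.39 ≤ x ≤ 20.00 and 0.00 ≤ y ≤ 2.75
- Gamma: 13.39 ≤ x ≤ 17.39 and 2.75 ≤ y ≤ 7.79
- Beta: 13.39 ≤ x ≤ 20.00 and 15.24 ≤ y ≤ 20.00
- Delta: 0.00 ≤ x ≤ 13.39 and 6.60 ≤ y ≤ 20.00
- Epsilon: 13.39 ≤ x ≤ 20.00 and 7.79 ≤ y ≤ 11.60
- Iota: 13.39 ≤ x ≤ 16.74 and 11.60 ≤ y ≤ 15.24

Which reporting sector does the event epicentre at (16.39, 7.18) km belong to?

The point has x = 16.39 and y = 7.18.
Only Gamma satisfies 13.39 ≤ x ≤ 17.39 and 2.75 ≤ y ≤ 7.79.

Gamma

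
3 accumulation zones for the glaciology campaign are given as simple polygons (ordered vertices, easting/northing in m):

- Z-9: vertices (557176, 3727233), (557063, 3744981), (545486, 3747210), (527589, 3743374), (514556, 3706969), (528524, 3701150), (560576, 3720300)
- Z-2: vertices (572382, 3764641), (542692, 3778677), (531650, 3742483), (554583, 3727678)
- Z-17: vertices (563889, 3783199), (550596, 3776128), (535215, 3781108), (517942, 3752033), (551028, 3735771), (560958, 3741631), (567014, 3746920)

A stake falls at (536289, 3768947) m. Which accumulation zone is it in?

Cast a ray rightward from (536289, 3768947). For each polygon, the edges (by vertex number in listed order) whose endpoints lie on opposite sides of northing = 3768947, where each meets that height, and whether that is right or left of the point:
Z-9: no edge straddles that height → 0 crossings.
Z-2: 1–2 at easting≈563273.6 (right), 2–3 at easting≈539723.6 (right) → 2 crossings.
Z-17: 3–4 at easting≈527990.3 (left), 7–1 at easting≈565116.6 (right) → 1 crossing.
Only Z-17 has an odd count, so the point is inside Z-17.

Z-17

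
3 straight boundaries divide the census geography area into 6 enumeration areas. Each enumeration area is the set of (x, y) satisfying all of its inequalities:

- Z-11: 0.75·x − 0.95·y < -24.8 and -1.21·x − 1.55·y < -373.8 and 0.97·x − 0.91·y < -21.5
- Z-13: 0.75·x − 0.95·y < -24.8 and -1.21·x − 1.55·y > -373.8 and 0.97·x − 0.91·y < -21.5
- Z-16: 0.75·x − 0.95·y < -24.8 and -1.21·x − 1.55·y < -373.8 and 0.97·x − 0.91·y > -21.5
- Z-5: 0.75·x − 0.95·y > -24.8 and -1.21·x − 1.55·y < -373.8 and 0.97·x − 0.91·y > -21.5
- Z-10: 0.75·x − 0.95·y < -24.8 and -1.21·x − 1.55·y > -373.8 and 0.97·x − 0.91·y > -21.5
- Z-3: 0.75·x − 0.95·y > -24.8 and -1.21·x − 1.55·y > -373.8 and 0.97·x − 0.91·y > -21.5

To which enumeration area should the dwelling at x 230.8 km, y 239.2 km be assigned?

Z-16

0.75·230.8 − 0.95·239.2 = -54.140, which is < -24.8
-1.21·230.8 − 1.55·239.2 = -650.028, which is < -373.8
0.97·230.8 − 0.91·239.2 = 6.204, which is > -21.5
This sign pattern matches Z-16.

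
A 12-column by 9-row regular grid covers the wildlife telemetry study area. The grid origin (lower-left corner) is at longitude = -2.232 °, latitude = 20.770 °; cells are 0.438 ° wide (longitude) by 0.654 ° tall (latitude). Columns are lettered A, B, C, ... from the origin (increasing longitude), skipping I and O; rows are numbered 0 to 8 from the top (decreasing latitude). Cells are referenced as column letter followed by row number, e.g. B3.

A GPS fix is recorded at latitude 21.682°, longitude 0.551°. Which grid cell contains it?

G7

Column index: ⌊(0.551 − -2.232) / 0.438⌋ = ⌊6.354⌋ = 6 → column G
Row offset from origin: ⌊(21.682 − 20.770) / 0.654⌋ = ⌊1.394⌋ = 1 → row 7 (counted from top)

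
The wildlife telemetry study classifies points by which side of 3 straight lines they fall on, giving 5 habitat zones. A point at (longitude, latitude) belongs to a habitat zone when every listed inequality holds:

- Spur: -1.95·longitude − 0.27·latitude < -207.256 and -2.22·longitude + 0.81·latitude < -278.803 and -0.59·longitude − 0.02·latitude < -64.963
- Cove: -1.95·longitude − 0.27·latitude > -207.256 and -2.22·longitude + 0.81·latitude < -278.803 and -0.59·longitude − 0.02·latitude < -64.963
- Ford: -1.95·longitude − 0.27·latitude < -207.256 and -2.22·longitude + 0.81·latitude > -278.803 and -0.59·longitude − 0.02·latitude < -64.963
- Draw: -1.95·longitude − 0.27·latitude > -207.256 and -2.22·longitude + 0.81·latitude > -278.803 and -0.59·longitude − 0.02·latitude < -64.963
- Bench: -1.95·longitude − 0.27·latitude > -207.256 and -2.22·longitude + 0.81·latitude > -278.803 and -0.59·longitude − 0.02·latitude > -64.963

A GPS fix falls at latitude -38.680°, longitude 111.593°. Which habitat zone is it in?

-1.95·111.593 − 0.27·-38.680 = -207.163, which is > -207.256
-2.22·111.593 + 0.81·-38.680 = -279.067, which is < -278.803
-0.59·111.593 − 0.02·-38.680 = -65.066, which is < -64.963
This sign pattern matches Cove.

Cove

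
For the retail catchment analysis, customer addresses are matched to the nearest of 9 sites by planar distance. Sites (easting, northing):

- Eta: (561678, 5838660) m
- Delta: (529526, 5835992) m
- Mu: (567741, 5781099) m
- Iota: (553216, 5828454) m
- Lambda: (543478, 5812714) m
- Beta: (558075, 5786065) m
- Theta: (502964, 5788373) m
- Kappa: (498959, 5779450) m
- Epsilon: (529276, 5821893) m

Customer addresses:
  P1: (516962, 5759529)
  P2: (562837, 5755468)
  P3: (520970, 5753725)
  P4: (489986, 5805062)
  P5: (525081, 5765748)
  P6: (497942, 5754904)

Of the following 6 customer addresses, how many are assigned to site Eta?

P1 → Kappa
P2 → Mu
P3 → Kappa
P4 → Theta
P5 → Kappa
P6 → Kappa
0 of the 6 go to Eta.

0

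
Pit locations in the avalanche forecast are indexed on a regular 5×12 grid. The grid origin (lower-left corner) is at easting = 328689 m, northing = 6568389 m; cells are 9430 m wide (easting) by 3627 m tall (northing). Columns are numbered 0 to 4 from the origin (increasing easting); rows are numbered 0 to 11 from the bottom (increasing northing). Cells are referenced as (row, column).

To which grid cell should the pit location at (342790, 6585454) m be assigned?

Column index: ⌊(342790 − 328689) / 9430⌋ = ⌊1.495⌋ = 1
Row offset from origin: ⌊(6585454 − 6568389) / 3627⌋ = ⌊4.705⌋ = 4 → row 4

(4, 1)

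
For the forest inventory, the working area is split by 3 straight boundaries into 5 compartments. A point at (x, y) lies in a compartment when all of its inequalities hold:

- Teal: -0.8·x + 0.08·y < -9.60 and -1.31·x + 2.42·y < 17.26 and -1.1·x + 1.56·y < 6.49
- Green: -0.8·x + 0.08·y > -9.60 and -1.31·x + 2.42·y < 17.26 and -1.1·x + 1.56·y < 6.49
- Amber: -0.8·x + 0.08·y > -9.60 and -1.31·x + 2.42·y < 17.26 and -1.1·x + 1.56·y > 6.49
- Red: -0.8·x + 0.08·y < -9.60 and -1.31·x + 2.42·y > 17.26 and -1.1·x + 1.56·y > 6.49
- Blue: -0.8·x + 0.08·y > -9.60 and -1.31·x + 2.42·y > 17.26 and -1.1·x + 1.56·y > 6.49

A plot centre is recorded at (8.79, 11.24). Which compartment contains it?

Amber

-0.8·8.79 + 0.08·11.24 = -6.133, which is > -9.60
-1.31·8.79 + 2.42·11.24 = 15.686, which is < 17.26
-1.1·8.79 + 1.56·11.24 = 7.865, which is > 6.49
This sign pattern matches Amber.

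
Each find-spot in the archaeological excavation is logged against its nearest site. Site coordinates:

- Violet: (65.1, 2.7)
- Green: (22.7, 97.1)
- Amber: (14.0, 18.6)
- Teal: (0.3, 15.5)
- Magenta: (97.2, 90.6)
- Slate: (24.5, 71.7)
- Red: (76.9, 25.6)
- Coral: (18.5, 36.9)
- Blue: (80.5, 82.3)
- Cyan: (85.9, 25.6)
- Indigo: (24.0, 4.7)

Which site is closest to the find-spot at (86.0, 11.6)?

Cyan

Squared distances to each site:
Violet: 516.020; Green: 11317.140; Amber: 5233.000; Teal: 7359.700; Magenta: 6366.440; Slate: 7394.260; Red: 278.810; Coral: 5196.340; Blue: 5028.740; Cyan: 196.010; Indigo: 3891.610.
Minimum at Cyan.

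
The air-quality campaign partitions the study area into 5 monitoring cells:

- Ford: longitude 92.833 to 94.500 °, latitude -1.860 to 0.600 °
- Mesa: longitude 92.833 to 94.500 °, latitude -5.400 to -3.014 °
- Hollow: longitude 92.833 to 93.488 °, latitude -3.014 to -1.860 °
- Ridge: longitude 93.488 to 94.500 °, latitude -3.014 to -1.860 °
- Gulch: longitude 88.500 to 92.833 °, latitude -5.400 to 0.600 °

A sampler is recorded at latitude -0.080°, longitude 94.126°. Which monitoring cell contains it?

The point has longitude = 94.126 and latitude = -0.080.
Only Ford satisfies 92.833 ≤ longitude ≤ 94.500 and -1.860 ≤ latitude ≤ 0.600.

Ford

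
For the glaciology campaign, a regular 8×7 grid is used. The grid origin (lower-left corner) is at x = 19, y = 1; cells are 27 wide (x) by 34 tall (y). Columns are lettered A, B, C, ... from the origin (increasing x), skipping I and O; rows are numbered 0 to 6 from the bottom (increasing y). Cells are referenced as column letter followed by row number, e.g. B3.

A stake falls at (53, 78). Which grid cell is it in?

B2

Column index: ⌊(53 − 19) / 27⌋ = ⌊1.259⌋ = 1 → column B
Row offset from origin: ⌊(78 − 1) / 34⌋ = ⌊2.265⌋ = 2 → row 2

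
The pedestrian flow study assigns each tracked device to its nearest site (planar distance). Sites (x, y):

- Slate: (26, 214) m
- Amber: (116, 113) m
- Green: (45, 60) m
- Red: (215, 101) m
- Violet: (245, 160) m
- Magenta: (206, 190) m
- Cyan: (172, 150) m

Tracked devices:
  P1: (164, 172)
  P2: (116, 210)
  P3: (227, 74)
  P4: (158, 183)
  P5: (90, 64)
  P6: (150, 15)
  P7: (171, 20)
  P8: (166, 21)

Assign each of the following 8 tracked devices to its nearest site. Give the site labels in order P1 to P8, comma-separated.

P1 → Cyan (d²=548.00)
P2 → Cyan (d²=6736.00)
P3 → Red (d²=873.00)
P4 → Cyan (d²=1285.00)
P5 → Green (d²=2041.00)
P6 → Amber (d²=10760.00)
P7 → Red (d²=8497.00)
P8 → Red (d²=8801.00)

Cyan, Cyan, Red, Cyan, Green, Amber, Red, Red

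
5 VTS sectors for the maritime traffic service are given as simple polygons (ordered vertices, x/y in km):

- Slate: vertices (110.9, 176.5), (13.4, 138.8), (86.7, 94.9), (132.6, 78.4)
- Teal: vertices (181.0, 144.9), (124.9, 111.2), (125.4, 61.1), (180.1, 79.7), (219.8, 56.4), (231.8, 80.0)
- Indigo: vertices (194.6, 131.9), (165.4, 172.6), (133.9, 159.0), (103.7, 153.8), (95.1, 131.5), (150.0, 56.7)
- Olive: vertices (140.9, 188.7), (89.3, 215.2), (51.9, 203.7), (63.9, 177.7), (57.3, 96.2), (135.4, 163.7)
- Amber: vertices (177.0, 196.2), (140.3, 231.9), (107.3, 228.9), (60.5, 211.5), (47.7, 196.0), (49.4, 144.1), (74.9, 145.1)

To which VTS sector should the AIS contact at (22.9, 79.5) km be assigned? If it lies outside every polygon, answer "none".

none

Cast a ray rightward from (22.9, 79.5). For each polygon, the edges (by vertex number in listed order) whose endpoints lie on opposite sides of y = 79.5, where each meets that height, and whether that is right or left of the point:
Slate: 3–4 at x≈129.54 (right), 4–1 at x≈132.36 (right) → 2 crossings.
Teal: 2–3 at x≈125.22 (right), 3–4 at x≈179.51 (right), 4–5 at x≈180.44 (right), 5–6 at x≈231.55 (right) → 4 crossings.
Indigo: 5–6 at x≈133.27 (right), 6–1 at x≈163.52 (right) → 2 crossings.
Olive: no edge straddles that height → 0 crossings.
Amber: no edge straddles that height → 0 crossings.
All counts are even, so the point lies outside every listed polygon.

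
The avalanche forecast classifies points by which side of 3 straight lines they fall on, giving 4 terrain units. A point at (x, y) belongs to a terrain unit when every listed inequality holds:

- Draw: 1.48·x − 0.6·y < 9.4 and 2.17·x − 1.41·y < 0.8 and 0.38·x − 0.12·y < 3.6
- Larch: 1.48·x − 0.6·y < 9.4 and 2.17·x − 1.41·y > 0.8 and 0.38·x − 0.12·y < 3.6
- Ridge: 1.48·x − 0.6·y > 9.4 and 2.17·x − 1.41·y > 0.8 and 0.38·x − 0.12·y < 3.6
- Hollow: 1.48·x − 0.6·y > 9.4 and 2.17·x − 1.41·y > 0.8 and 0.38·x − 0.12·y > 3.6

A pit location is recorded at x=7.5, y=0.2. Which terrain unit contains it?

Ridge

1.48·7.5 − 0.6·0.2 = 10.980, which is > 9.4
2.17·7.5 − 1.41·0.2 = 15.993, which is > 0.8
0.38·7.5 − 0.12·0.2 = 2.826, which is < 3.6
This sign pattern matches Ridge.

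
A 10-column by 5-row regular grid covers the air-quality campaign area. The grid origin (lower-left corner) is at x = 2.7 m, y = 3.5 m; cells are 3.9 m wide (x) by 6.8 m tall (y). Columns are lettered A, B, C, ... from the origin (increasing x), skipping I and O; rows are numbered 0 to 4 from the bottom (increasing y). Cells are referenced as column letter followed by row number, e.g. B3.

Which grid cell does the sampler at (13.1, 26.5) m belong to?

Column index: ⌊(13.1 − 2.7) / 3.9⌋ = ⌊2.667⌋ = 2 → column C
Row offset from origin: ⌊(26.5 − 3.5) / 6.8⌋ = ⌊3.382⌋ = 3 → row 3

C3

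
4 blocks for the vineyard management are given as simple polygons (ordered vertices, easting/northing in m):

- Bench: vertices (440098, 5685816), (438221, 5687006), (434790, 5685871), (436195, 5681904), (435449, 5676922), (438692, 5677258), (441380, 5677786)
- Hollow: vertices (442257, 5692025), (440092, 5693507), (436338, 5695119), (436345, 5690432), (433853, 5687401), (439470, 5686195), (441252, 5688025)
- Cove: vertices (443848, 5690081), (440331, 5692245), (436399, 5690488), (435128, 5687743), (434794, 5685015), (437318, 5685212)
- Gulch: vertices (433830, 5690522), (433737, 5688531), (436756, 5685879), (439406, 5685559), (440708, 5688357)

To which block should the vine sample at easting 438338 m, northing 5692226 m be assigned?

Cast a ray rightward from (438338, 5692226). For each polygon, the edges (by vertex number in listed order) whose endpoints lie on opposite sides of northing = 5692226, where each meets that height, and whether that is right or left of the point:
Bench: no edge straddles that height → 0 crossings.
Hollow: 1–2 at easting≈441963.4 (right), 3–4 at easting≈436342.3 (left) → 1 crossing.
Cove: 1–2 at easting≈440361.9 (right), 2–3 at easting≈440288.5 (right) → 2 crossings.
Gulch: no edge straddles that height → 0 crossings.
Only Hollow has an odd count, so the point is inside Hollow.

Hollow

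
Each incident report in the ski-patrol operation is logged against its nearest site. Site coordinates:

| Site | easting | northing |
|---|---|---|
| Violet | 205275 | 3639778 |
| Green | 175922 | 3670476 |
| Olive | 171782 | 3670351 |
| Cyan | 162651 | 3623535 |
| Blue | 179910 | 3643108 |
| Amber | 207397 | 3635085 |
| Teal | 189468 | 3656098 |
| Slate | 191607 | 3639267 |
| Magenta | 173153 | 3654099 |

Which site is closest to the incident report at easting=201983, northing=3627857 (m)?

Squared distances to each site:
Violet: 152947505.000; Green: 2495554882.000; Olive: 2717840437.000; Cyan: 1565685908.000; Blue: 719810330.000; Amber: 81555380.000; Teal: 954179306.000; Slate: 237849476.000; Magenta: 1519811464.000.
Minimum at Amber.

Amber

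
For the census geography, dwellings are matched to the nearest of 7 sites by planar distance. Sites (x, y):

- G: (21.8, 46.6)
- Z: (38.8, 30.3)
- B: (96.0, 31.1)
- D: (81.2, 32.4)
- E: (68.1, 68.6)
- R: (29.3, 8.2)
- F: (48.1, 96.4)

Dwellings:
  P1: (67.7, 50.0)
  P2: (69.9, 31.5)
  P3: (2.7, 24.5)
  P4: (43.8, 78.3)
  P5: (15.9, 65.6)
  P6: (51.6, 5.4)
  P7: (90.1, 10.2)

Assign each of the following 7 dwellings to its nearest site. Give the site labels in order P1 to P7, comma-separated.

P1 → E (d²=346.12)
P2 → D (d²=128.50)
P3 → G (d²=853.22)
P4 → F (d²=346.10)
P5 → G (d²=395.81)
P6 → R (d²=505.13)
P7 → B (d²=471.62)

E, D, G, F, G, R, B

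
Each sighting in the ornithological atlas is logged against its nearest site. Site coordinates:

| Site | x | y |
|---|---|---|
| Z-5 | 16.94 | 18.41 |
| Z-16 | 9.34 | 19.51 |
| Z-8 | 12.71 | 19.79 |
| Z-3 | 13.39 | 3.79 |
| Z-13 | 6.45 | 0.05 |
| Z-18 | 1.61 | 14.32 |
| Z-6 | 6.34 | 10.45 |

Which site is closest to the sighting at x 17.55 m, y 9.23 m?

Squared distances to each site:
Z-5: 84.644; Z-16: 173.083; Z-8: 134.939; Z-3: 46.899; Z-13: 207.482; Z-18: 279.992; Z-6: 127.153.
Minimum at Z-3.

Z-3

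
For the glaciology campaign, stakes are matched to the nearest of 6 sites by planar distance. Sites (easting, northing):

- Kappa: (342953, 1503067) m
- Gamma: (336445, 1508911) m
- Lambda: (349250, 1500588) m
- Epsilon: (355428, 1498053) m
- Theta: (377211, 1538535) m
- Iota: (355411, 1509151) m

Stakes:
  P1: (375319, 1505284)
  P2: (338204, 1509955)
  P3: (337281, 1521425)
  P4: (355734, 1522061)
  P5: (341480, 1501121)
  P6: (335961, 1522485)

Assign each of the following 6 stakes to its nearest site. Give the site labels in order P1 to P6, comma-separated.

P1 → Iota (d²=411282153.00)
P2 → Gamma (d²=4184017.00)
P3 → Gamma (d²=157299092.00)
P4 → Iota (d²=166772429.00)
P5 → Kappa (d²=5956645.00)
P6 → Gamma (d²=184487732.00)

Iota, Gamma, Gamma, Iota, Kappa, Gamma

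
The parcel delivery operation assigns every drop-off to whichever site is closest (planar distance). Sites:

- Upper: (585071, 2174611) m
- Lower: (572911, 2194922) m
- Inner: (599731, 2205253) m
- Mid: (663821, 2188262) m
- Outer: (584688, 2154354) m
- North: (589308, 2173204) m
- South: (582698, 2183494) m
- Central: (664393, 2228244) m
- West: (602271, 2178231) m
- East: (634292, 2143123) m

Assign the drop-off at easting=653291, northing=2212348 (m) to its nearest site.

Central

Squared distances to each site:
Upper: 6078049569.000; Lower: 6764609876.000; Inner: 2919012625.000; Mid: 691016296.000; Outer: 8069675645.000; North: 5626077025.000; South: 5815924965.000; Central: 375937220.000; West: 3767010089.000; East: 5153062626.000.
Minimum at Central.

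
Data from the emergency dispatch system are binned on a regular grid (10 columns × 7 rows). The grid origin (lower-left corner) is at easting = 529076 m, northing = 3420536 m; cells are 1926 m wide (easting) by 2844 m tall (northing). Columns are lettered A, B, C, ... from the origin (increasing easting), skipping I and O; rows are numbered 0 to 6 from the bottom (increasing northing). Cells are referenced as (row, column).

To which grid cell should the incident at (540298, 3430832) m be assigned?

(3, F)

Column index: ⌊(540298 − 529076) / 1926⌋ = ⌊5.827⌋ = 5 → column F
Row offset from origin: ⌊(3430832 − 3420536) / 2844⌋ = ⌊3.620⌋ = 3 → row 3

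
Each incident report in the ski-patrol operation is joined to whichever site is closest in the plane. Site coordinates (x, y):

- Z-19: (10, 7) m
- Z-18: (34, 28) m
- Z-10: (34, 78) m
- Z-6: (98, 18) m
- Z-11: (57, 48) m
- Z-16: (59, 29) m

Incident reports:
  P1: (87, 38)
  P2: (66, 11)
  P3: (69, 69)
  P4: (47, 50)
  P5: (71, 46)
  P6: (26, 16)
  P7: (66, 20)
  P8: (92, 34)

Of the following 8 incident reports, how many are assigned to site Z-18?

1

P1 → Z-6
P2 → Z-16
P3 → Z-11
P4 → Z-11
P5 → Z-11
P6 → Z-18
P7 → Z-16
P8 → Z-6
1 of the 8 goes to Z-18.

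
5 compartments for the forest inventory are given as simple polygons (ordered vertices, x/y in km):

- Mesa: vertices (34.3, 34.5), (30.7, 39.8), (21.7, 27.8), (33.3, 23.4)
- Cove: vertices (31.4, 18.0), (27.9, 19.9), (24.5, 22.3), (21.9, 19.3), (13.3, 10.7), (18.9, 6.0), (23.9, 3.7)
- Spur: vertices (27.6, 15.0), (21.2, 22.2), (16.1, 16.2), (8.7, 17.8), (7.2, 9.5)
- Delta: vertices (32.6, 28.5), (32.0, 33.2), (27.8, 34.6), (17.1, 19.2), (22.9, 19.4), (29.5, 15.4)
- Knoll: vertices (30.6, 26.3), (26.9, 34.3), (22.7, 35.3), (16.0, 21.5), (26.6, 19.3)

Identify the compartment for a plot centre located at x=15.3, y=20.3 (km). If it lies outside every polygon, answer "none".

none

Cast a ray rightward from (15.3, 20.3). For each polygon, the edges (by vertex number in listed order) whose endpoints lie on opposite sides of y = 20.3, where each meets that height, and whether that is right or left of the point:
Mesa: no edge straddles that height → 0 crossings.
Cove: 2–3 at x≈27.33 (right), 3–4 at x≈22.77 (right) → 2 crossings.
Spur: 1–2 at x≈22.89 (right), 2–3 at x≈19.59 (right) → 2 crossings.
Delta: 3–4 at x≈17.86 (right), 6–1 at x≈30.66 (right) → 2 crossings.
Knoll: 4–5 at x≈21.78 (right), 5–1 at x≈27.17 (right) → 2 crossings.
All counts are even, so the point lies outside every listed polygon.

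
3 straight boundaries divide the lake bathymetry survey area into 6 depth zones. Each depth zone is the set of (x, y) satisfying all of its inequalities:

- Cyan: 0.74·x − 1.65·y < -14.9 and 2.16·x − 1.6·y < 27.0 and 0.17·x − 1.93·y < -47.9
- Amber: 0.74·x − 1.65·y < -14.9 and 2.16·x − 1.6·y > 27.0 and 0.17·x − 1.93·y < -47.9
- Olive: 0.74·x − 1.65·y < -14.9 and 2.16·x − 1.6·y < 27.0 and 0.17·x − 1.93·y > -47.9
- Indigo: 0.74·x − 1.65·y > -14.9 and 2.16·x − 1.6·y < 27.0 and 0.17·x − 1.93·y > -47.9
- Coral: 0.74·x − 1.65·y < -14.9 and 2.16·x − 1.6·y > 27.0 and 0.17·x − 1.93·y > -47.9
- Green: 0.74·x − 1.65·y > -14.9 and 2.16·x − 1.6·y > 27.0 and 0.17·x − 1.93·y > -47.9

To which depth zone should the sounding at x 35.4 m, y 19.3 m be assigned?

0.74·35.4 − 1.65·19.3 = -5.649, which is > -14.9
2.16·35.4 − 1.6·19.3 = 45.584, which is > 27.0
0.17·35.4 − 1.93·19.3 = -31.231, which is > -47.9
This sign pattern matches Green.

Green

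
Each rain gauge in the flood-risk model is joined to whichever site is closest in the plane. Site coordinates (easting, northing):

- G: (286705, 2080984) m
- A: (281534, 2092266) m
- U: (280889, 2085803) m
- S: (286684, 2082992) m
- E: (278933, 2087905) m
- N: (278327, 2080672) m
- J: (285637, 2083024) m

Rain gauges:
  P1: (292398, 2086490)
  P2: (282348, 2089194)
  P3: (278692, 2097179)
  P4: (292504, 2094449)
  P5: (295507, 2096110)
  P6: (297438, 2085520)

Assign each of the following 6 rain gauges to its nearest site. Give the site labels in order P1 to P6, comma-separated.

P1 → S (d²=44885800.00)
P2 → A (d²=10099780.00)
P3 → A (d²=32214533.00)
P4 → A (d²=125106389.00)
P5 → A (d²=210021065.00)
P6 → S (d²=122039300.00)

S, A, A, A, A, S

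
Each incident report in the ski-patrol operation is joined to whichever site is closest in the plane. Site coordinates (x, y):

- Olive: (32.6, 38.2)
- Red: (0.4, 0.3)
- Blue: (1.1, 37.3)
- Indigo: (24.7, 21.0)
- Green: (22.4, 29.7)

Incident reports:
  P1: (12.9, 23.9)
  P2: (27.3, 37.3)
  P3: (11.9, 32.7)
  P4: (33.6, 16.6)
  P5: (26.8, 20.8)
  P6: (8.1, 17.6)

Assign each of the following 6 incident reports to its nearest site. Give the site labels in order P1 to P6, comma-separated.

P1 → Green (d²=123.89)
P2 → Olive (d²=28.90)
P3 → Green (d²=119.25)
P4 → Indigo (d²=98.57)
P5 → Indigo (d²=4.45)
P6 → Indigo (d²=287.12)

Green, Olive, Green, Indigo, Indigo, Indigo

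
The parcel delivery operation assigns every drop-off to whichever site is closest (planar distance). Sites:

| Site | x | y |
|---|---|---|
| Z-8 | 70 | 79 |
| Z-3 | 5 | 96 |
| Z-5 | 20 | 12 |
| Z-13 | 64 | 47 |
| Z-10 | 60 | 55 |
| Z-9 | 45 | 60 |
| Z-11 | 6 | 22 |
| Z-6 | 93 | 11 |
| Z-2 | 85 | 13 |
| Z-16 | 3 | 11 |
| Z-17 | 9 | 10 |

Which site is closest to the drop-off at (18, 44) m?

Squared distances to each site:
Z-8: 3929.000; Z-3: 2873.000; Z-5: 1028.000; Z-13: 2125.000; Z-10: 1885.000; Z-9: 985.000; Z-11: 628.000; Z-6: 6714.000; Z-2: 5450.000; Z-16: 1314.000; Z-17: 1237.000.
Minimum at Z-11.

Z-11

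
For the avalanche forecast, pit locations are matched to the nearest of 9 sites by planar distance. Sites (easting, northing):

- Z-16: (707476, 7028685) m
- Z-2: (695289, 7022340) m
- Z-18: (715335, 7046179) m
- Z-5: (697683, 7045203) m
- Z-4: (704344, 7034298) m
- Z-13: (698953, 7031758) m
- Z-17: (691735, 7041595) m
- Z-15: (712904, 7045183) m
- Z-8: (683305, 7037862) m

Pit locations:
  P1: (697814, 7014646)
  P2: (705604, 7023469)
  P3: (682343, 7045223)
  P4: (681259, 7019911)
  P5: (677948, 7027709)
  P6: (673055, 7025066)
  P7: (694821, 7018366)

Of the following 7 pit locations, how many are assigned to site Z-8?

3

P1 → Z-2
P2 → Z-16
P3 → Z-8
P4 → Z-2
P5 → Z-8
P6 → Z-8
P7 → Z-2
3 of the 7 go to Z-8.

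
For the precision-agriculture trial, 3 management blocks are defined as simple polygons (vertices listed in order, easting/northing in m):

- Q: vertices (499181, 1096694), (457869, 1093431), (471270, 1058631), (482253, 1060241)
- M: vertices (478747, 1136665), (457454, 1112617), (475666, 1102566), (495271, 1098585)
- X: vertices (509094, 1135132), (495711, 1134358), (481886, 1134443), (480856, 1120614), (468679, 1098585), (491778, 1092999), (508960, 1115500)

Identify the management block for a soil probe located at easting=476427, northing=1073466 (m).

Q

Cast a ray rightward from (476427, 1073466). For each polygon, the edges (by vertex number in listed order) whose endpoints lie on opposite sides of northing = 1073466, where each meets that height, and whether that is right or left of the point:
Q: 2–3 at easting≈465557.2 (left), 4–1 at easting≈488394.4 (right) → 1 crossing.
M: no edge straddles that height → 0 crossings.
X: no edge straddles that height → 0 crossings.
Only Q has an odd count, so the point is inside Q.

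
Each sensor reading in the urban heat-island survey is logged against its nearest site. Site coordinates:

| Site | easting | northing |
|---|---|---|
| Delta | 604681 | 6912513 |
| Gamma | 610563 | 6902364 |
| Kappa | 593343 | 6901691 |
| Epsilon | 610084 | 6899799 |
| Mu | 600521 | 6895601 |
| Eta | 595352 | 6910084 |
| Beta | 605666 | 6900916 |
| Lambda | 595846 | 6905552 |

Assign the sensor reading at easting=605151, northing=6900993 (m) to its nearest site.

Beta

Squared distances to each site:
Delta: 132931300.000; Gamma: 31169385.000; Kappa: 139916068.000; Epsilon: 25760125.000; Mu: 50510564.000; Eta: 178666682.000; Beta: 271154.000; Lambda: 107367506.000.
Minimum at Beta.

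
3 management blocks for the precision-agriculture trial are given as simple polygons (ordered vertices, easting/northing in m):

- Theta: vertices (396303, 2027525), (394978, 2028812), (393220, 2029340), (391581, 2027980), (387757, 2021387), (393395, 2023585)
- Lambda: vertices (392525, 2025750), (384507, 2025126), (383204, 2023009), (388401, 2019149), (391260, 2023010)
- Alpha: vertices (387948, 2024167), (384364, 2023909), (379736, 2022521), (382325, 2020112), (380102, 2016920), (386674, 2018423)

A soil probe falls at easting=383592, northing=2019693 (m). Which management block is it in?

Alpha

Cast a ray rightward from (383592, 2019693). For each polygon, the edges (by vertex number in listed order) whose endpoints lie on opposite sides of northing = 2019693, where each meets that height, and whether that is right or left of the point:
Theta: no edge straddles that height → 0 crossings.
Lambda: 3–4 at easting≈387668.6 (right), 4–5 at easting≈388803.8 (right) → 2 crossings.
Alpha: 4–5 at easting≈382033.2 (left), 6–1 at easting≈386955.7 (right) → 1 crossing.
Only Alpha has an odd count, so the point is inside Alpha.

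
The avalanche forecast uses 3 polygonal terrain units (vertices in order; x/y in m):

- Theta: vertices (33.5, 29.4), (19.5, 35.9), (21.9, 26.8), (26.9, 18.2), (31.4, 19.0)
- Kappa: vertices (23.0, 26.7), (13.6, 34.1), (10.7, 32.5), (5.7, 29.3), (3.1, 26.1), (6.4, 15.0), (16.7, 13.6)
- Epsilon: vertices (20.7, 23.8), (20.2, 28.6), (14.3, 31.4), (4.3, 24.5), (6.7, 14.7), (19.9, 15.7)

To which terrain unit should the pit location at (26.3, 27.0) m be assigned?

Cast a ray rightward from (26.3, 27.0). For each polygon, the edges (by vertex number in listed order) whose endpoints lie on opposite sides of y = 27.0, where each meets that height, and whether that is right or left of the point:
Theta: 2–3 at x≈21.85 (left), 5–1 at x≈33.02 (right) → 1 crossing.
Kappa: 1–2 at x≈22.62 (left), 4–5 at x≈3.83 (left) → 0 crossings.
Epsilon: 1–2 at x≈20.37 (left), 3–4 at x≈7.92 (left) → 0 crossings.
Only Theta has an odd count, so the point is inside Theta.

Theta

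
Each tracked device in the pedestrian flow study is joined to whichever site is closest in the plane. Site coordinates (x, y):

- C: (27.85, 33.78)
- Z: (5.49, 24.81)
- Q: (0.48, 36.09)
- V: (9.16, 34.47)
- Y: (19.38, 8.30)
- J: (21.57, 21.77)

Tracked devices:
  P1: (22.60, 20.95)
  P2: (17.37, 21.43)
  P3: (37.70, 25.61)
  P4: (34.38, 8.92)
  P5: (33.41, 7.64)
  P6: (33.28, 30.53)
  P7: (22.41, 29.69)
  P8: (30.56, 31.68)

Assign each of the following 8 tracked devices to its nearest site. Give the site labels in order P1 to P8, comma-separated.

P1 → J (d²=1.73)
P2 → J (d²=17.76)
P3 → C (d²=163.77)
P4 → Y (d²=225.38)
P5 → Y (d²=197.28)
P6 → C (d²=40.05)
P7 → C (d²=46.32)
P8 → C (d²=11.75)

J, J, C, Y, Y, C, C, C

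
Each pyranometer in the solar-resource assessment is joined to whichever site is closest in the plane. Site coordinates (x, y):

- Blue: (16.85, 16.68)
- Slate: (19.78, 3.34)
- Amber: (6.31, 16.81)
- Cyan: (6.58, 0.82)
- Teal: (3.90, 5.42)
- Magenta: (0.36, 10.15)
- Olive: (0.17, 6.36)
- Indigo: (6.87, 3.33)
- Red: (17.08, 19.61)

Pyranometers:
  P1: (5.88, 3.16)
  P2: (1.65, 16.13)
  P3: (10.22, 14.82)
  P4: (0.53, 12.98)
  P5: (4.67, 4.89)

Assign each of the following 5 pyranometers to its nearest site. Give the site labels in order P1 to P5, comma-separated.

Indigo, Amber, Amber, Magenta, Teal

P1 → Indigo (d²=1.01)
P2 → Amber (d²=22.18)
P3 → Amber (d²=19.25)
P4 → Magenta (d²=8.04)
P5 → Teal (d²=0.87)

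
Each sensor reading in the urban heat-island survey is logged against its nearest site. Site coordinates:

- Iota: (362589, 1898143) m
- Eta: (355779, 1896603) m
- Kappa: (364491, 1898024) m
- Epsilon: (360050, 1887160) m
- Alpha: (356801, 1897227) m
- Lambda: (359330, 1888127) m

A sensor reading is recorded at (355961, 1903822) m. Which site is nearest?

Squared distances to each site:
Iota: 76181425.000; Eta: 52147085.000; Kappa: 106377704.000; Epsilon: 294342165.000; Alpha: 44199625.000; Lambda: 257683186.000.
Minimum at Alpha.

Alpha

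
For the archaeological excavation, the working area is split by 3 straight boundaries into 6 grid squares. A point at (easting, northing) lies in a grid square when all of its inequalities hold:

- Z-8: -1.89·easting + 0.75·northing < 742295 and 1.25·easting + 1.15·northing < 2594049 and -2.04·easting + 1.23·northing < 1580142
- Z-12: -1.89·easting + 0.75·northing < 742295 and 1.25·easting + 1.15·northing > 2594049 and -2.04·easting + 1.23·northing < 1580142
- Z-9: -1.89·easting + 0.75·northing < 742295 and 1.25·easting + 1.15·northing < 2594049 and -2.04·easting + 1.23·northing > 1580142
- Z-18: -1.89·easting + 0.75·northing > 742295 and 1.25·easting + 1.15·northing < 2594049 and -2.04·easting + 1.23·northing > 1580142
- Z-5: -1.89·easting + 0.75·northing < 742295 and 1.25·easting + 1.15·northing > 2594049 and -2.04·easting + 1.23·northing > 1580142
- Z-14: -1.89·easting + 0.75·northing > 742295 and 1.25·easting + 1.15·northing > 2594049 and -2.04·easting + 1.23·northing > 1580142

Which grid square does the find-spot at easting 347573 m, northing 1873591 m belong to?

Z-18

-1.89·347573 + 0.75·1873591 = 748280.280, which is > 742295
1.25·347573 + 1.15·1873591 = 2589095.900, which is < 2594049
-2.04·347573 + 1.23·1873591 = 1595468.010, which is > 1580142
This sign pattern matches Z-18.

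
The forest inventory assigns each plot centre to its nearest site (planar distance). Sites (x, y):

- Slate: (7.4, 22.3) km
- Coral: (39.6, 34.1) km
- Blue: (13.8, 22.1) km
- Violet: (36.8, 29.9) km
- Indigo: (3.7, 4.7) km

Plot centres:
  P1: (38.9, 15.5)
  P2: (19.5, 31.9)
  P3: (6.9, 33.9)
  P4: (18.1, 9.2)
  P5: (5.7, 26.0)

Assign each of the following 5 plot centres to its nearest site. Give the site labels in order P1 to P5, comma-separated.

P1 → Violet (d²=211.77)
P2 → Blue (d²=128.53)
P3 → Slate (d²=134.81)
P4 → Blue (d²=184.90)
P5 → Slate (d²=16.58)

Violet, Blue, Slate, Blue, Slate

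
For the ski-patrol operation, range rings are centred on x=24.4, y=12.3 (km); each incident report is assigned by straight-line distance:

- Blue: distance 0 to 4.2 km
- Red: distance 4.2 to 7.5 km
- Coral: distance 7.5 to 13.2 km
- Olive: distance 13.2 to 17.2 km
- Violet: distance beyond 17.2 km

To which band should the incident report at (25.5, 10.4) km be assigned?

Distance = √((25.5−24.4)² + (10.4−12.3)²) = √(1.210 + 3.610) = 2.195 km.
0 ≤ 2.195 < 4.2 → Blue.

Blue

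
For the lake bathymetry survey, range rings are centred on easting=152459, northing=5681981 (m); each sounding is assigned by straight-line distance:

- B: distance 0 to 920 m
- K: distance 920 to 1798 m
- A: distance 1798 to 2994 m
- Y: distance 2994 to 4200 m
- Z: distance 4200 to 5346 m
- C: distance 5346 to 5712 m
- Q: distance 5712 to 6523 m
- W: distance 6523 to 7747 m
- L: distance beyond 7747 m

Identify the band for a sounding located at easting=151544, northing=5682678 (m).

K

Distance = √((151544−152459)² + (5682678−5681981)²) = √(837225.000 + 485809.000) = 1150.232 m.
920 ≤ 1150.232 < 1798 → K.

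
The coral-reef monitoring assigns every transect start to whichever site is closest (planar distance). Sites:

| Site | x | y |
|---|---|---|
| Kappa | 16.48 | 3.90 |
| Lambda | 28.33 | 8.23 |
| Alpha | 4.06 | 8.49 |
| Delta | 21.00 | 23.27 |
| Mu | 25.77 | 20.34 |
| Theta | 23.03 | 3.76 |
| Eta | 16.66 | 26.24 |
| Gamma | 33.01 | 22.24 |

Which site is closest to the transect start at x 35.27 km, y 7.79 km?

Lambda

Squared distances to each site:
Kappa: 368.196; Lambda: 48.357; Alpha: 974.554; Delta: 443.263; Mu: 247.753; Theta: 166.059; Eta: 686.735; Gamma: 213.910.
Minimum at Lambda.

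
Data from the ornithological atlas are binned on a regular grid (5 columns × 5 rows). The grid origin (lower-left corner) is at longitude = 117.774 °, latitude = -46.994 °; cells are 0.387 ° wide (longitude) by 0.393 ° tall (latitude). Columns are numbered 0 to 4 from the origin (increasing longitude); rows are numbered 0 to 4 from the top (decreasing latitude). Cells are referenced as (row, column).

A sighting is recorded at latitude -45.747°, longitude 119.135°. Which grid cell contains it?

Column index: ⌊(119.135 − 117.774) / 0.387⌋ = ⌊3.517⌋ = 3
Row offset from origin: ⌊(-45.747 − -46.994) / 0.393⌋ = ⌊3.173⌋ = 3 → row 1 (counted from top)

(1, 3)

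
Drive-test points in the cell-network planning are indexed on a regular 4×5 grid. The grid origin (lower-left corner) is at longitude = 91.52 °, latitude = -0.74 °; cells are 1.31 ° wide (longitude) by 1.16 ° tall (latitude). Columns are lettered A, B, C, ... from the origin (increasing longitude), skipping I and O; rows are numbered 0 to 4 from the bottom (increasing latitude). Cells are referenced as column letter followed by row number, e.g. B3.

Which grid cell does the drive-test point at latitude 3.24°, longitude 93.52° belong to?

Column index: ⌊(93.52 − 91.52) / 1.31⌋ = ⌊1.527⌋ = 1 → column B
Row offset from origin: ⌊(3.24 − -0.74) / 1.16⌋ = ⌊3.431⌋ = 3 → row 3

B3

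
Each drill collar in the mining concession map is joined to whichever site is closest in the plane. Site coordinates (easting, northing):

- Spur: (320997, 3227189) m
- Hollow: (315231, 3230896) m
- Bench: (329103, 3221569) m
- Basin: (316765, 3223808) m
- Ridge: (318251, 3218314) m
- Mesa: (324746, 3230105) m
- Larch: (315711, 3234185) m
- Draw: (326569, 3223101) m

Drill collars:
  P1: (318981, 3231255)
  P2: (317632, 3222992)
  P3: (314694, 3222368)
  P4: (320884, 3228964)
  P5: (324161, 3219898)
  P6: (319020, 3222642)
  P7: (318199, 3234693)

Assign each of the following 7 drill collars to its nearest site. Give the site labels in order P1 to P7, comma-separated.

P1 → Hollow (d²=14191381.00)
P2 → Basin (d²=1417545.00)
P3 → Basin (d²=6362641.00)
P4 → Spur (d²=3163394.00)
P5 → Draw (d²=16057673.00)
P6 → Basin (d²=6444581.00)
P7 → Larch (d²=6448208.00)

Hollow, Basin, Basin, Spur, Draw, Basin, Larch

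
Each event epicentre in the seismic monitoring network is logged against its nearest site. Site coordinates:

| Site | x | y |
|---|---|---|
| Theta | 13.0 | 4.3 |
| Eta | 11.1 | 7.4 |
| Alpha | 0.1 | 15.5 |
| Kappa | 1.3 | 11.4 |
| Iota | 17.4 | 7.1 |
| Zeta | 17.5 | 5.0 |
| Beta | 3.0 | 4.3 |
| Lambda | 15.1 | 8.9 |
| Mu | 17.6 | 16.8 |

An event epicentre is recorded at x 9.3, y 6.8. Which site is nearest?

Eta

Squared distances to each site:
Theta: 19.940; Eta: 3.600; Alpha: 160.330; Kappa: 85.160; Iota: 65.700; Zeta: 70.480; Beta: 45.940; Lambda: 38.050; Mu: 168.890.
Minimum at Eta.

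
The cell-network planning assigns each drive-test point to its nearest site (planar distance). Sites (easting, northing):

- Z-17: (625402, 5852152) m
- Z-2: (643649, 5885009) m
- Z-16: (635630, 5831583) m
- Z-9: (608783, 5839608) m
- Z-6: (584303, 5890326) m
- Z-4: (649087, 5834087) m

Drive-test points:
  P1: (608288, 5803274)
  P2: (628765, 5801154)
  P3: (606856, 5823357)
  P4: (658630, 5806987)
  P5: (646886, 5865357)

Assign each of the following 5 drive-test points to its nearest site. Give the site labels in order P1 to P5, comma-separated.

Z-9, Z-16, Z-9, Z-4, Z-2

P1 → Z-9 (d²=1320404581.00)
P2 → Z-16 (d²=973052266.00)
P3 → Z-9 (d²=267808330.00)
P4 → Z-4 (d²=825478849.00)
P5 → Z-2 (d²=396679273.00)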